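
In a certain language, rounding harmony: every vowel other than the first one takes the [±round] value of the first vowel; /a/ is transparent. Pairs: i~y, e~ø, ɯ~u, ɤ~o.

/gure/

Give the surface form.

/e/ harmonizes with /u/ ([+round]) → [ø]

[gurø]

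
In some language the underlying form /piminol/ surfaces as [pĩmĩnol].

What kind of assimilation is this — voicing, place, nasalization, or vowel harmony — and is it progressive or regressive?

nasalization, regressive

/i/→[ĩ] /i/→[ĩ].
Each target copies a feature from the following segment, so the direction is regressive.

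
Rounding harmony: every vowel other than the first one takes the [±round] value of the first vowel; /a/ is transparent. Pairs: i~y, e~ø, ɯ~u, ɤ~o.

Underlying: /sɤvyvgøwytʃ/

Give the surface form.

[sɤvivgewitʃ]

/y/ harmonizes with /ɤ/ ([-round]) → [i]
/ø/ harmonizes with /ɤ/ ([-round]) → [e]
/y/ harmonizes with /ɤ/ ([-round]) → [i]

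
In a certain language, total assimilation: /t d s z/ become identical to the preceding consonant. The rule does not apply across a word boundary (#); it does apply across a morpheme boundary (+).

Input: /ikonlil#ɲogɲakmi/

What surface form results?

no segment meets the rule's conditions; no change.

[ikonlil#ɲogɲakmi]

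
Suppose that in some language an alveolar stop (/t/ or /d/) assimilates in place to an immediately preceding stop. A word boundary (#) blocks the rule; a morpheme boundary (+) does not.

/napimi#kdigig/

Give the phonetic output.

[napimi#kgigig]

/d/ after /k/ (velar) → [g]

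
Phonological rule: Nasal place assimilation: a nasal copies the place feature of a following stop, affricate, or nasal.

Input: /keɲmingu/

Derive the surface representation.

/ɲ/ before /m/ (labial) → [m]
/n/ before /g/ (velar) → [ŋ]

[kemmiŋgu]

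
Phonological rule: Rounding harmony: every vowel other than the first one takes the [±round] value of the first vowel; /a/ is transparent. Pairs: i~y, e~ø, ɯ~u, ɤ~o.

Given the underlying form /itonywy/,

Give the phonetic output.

[itɤniwi]

/o/ harmonizes with /i/ ([-round]) → [ɤ]
/y/ harmonizes with /i/ ([-round]) → [i]
/y/ harmonizes with /i/ ([-round]) → [i]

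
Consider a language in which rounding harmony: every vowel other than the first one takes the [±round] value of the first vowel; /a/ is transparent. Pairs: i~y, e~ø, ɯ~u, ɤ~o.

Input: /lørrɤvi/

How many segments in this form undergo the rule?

/ɤ/ harmonizes with /ø/ ([+round]) → [o]
/i/ harmonizes with /ø/ ([+round]) → [y]
2 segments change.

2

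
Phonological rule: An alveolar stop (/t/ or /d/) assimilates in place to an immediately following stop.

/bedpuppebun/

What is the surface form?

/d/ before /p/ (labial) → [b]

[bebpuppebun]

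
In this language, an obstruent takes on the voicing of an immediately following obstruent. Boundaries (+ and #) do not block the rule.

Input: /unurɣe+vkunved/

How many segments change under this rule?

1

/v/ before /k/ (voiceless) → [f]
1 segment changes.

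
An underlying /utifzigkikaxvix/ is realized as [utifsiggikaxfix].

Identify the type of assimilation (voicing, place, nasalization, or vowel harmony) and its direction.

/z/→[s] /k/→[g] /v/→[f].
Each target copies a feature from the preceding segment, so the direction is progressive.

voicing assimilation, progressive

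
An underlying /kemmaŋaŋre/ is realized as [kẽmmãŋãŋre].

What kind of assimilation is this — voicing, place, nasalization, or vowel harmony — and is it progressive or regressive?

nasalization, regressive

/e/→[ẽ] /a/→[ã] /a/→[ã].
Each target copies a feature from the following segment, so the direction is regressive.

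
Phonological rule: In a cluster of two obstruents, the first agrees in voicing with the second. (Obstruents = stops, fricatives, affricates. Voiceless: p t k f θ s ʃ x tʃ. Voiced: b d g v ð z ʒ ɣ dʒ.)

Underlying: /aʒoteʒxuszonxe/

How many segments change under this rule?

/ʒ/ before /x/ (voiceless) → [ʃ]
/s/ before /z/ (voiced) → [z]
2 segments change.

2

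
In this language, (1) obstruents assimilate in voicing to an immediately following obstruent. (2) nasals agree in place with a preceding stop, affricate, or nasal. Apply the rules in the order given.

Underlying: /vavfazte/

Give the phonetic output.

Rule 1: /v/ before /f/ (voiceless) → [f]
Rule 1: /z/ before /t/ (voiceless) → [s]
After rule 1: vaffaste
Rule 2: no segment meets the rule's conditions; no change.

[vaffaste]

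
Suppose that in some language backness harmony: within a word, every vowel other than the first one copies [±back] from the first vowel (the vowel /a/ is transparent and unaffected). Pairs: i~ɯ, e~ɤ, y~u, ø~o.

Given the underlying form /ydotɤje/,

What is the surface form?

[ydøteje]

/o/ harmonizes with /y/ ([-back]) → [ø]
/ɤ/ harmonizes with /y/ ([-back]) → [e]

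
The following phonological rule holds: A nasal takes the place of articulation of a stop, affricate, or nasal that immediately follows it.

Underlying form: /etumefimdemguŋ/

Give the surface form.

[etumefindeŋguŋ]

/m/ before /d/ (alveolar) → [n]
/m/ before /g/ (velar) → [ŋ]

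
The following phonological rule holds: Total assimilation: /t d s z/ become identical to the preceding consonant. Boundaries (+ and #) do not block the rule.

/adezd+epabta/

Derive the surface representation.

[adezz+epabba]

/d/ after /z/ → [z] (total assimilation)
/t/ after /b/ → [b] (total assimilation)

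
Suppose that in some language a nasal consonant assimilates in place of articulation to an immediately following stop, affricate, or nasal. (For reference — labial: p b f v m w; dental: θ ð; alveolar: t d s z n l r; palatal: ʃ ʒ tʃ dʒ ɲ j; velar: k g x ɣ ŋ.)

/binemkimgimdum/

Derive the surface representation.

[bineŋkiŋgindum]

/m/ before /k/ (velar) → [ŋ]
/m/ before /g/ (velar) → [ŋ]
/m/ before /d/ (alveolar) → [n]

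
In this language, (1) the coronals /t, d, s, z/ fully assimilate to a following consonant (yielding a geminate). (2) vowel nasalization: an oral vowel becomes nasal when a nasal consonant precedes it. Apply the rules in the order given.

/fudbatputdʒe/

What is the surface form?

Rule 1: /d/ before /b/ → [b] (total assimilation)
Rule 1: /t/ before /p/ → [p] (total assimilation)
Rule 1: /t/ before /dʒ/ → [dʒ] (total assimilation)
After rule 1: fubbappudʒdʒe
Rule 2: no segment meets the rule's conditions; no change.

[fubbappudʒdʒe]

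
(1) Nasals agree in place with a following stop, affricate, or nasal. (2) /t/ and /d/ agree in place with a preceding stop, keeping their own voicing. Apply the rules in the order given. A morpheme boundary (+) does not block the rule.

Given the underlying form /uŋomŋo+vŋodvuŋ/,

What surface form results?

Rule 1: /m/ before /ŋ/ (velar) → [ŋ]
After rule 1: uŋoŋŋo+vŋodvuŋ
Rule 2: no segment meets the rule's conditions; no change.

[uŋoŋŋo+vŋodvuŋ]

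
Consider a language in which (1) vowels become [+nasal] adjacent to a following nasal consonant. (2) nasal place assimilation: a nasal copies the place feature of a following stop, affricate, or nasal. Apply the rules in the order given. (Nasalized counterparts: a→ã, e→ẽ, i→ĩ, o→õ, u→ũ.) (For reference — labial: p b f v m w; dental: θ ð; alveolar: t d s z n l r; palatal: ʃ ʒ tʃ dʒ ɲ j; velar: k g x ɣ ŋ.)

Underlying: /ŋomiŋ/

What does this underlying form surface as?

Rule 1: /o/ before nasal /m/ → [õ]
Rule 1: /i/ before nasal /ŋ/ → [ĩ]
After rule 1: ŋõmĩŋ
Rule 2: no segment meets the rule's conditions; no change.

[ŋõmĩŋ]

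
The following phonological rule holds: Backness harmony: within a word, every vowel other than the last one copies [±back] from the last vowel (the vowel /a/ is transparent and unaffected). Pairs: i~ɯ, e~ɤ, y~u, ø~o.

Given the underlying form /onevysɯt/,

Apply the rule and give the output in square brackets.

/e/ harmonizes with /ɯ/ ([+back]) → [ɤ]
/y/ harmonizes with /ɯ/ ([+back]) → [u]

[onɤvusɯt]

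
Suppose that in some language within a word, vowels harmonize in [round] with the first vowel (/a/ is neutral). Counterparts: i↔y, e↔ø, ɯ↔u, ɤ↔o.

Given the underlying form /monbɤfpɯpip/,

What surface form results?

/ɤ/ harmonizes with /o/ ([+round]) → [o]
/ɯ/ harmonizes with /o/ ([+round]) → [u]
/i/ harmonizes with /o/ ([+round]) → [y]

[monbofpupyp]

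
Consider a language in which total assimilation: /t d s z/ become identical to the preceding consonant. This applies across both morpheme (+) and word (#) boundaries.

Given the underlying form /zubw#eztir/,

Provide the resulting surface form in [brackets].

[zubw#ezzir]

/t/ after /z/ → [z] (total assimilation)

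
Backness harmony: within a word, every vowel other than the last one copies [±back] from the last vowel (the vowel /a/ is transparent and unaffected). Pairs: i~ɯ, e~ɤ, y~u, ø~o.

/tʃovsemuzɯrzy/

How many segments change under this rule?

/o/ harmonizes with /y/ ([-back]) → [ø]
/u/ harmonizes with /y/ ([-back]) → [y]
/ɯ/ harmonizes with /y/ ([-back]) → [i]
3 segments change.

3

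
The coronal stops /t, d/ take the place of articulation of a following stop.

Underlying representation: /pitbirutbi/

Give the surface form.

/t/ before /b/ (labial) → [p]
/t/ before /b/ (labial) → [p]

[pipbirupbi]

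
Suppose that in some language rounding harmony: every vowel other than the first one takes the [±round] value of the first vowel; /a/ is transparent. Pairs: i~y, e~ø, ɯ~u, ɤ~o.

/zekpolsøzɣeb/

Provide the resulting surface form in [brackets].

[zekpɤlsezɣeb]

/o/ harmonizes with /e/ ([-round]) → [ɤ]
/ø/ harmonizes with /e/ ([-round]) → [e]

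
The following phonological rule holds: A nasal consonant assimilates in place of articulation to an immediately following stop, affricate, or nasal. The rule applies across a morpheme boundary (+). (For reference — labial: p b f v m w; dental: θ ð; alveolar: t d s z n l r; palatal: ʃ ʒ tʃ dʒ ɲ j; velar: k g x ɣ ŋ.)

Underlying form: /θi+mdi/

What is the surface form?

[θi+ndi]

/m/ before /d/ (alveolar) → [n]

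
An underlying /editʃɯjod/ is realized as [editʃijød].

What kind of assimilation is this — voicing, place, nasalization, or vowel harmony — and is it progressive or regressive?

vowel harmony, progressive

/ɯ/→[i] /o/→[ø].
Vowels agree with the first vowel, so the harmony is progressive.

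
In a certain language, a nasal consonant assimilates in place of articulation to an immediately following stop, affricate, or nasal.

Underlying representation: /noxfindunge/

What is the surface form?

/n/ before /g/ (velar) → [ŋ]

[noxfinduŋge]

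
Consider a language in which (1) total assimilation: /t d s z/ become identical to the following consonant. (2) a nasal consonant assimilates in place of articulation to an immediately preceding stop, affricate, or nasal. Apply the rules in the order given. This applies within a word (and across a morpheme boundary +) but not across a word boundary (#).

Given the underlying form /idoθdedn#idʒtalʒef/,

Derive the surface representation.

[idoθdenn#idʒtalʒef]

Rule 1: /d/ before /n/ → [n] (total assimilation)
After rule 1: idoθdenn#idʒtalʒef
Rule 2: no segment meets the rule's conditions; no change.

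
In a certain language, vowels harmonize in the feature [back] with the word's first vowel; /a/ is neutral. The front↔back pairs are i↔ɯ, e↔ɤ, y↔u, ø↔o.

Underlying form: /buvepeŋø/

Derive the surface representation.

[buvɤpɤŋo]

/e/ harmonizes with /u/ ([+back]) → [ɤ]
/e/ harmonizes with /u/ ([+back]) → [ɤ]
/ø/ harmonizes with /u/ ([+back]) → [o]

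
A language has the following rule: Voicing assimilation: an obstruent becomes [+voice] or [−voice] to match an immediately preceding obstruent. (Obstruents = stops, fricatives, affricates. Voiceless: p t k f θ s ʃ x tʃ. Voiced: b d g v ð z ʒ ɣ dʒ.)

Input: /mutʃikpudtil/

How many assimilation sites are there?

1

/t/ after /d/ (voiced) → [d]
1 segment changes.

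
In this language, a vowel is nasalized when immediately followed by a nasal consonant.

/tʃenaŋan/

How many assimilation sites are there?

3

/e/ before nasal /n/ → [ẽ]
/a/ before nasal /ŋ/ → [ã]
/a/ before nasal /n/ → [ã]
3 segments change.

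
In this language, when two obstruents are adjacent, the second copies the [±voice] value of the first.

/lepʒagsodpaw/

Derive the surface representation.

/ʒ/ after /p/ (voiceless) → [ʃ]
/s/ after /g/ (voiced) → [z]
/p/ after /d/ (voiced) → [b]

[lepʃagzodbaw]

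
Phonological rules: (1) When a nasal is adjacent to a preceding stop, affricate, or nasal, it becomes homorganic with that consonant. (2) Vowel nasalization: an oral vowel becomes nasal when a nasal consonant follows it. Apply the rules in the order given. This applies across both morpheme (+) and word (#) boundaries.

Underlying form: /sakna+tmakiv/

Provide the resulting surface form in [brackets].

[sakŋa+tnakiv]

Rule 1: /n/ after /k/ (velar) → [ŋ]
Rule 1: /m/ after /t/ (alveolar) → [n]
After rule 1: sakŋa+tnakiv
Rule 2: no segment meets the rule's conditions; no change.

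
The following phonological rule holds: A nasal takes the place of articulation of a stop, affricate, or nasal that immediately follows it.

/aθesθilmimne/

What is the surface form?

/m/ before /n/ (alveolar) → [n]

[aθesθilminne]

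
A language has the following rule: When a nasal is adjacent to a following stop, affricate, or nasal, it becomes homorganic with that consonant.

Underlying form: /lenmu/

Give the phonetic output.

[lemmu]

/n/ before /m/ (labial) → [m]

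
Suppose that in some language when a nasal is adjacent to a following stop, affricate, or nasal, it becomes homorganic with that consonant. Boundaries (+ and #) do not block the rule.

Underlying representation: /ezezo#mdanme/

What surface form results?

[ezezo#ndamme]

/m/ before /d/ (alveolar) → [n]
/n/ before /m/ (labial) → [m]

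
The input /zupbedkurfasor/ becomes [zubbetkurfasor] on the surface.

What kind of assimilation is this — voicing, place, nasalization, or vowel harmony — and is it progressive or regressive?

/p/→[b] /d/→[t].
Each target copies a feature from the following segment, so the direction is regressive.

voicing assimilation, regressive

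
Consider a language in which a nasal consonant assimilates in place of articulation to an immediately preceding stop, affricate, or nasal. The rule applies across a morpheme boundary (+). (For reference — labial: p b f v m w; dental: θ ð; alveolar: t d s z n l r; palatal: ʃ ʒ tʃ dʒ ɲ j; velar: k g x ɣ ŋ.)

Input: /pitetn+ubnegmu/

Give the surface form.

[pitetn+ubmegŋu]

/n/ after /b/ (labial) → [m]
/m/ after /g/ (velar) → [ŋ]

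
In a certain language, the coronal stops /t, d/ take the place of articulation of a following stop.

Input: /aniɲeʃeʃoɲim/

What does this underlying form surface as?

[aniɲeʃeʃoɲim]

no segment meets the rule's conditions; no change.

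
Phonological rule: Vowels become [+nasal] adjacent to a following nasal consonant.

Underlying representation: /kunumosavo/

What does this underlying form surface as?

[kũnũmosavo]

/u/ before nasal /n/ → [ũ]
/u/ before nasal /m/ → [ũ]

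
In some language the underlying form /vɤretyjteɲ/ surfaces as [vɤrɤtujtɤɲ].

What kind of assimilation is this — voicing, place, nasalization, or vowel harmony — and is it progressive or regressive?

/e/→[ɤ] /y/→[u] /e/→[ɤ].
Vowels agree with the first vowel, so the harmony is progressive.

vowel harmony, progressive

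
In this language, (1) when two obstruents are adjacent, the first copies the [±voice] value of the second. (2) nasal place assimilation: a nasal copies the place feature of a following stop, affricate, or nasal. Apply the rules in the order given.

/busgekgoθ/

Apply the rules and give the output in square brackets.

[buzgeggoθ]

Rule 1: /s/ before /g/ (voiced) → [z]
Rule 1: /k/ before /g/ (voiced) → [g]
After rule 1: buzgeggoθ
Rule 2: no segment meets the rule's conditions; no change.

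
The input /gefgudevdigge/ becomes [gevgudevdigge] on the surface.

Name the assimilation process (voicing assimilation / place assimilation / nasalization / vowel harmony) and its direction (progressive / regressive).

/f/→[v].
Each target copies a feature from the following segment, so the direction is regressive.

voicing assimilation, regressive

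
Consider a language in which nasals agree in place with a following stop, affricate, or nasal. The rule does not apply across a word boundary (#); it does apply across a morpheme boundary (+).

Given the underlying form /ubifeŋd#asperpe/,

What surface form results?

[ubifend#asperpe]

/ŋ/ before /d/ (alveolar) → [n]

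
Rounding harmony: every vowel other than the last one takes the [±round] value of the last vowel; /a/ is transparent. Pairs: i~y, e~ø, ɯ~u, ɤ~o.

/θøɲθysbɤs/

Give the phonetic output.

/ø/ harmonizes with /ɤ/ ([-round]) → [e]
/y/ harmonizes with /ɤ/ ([-round]) → [i]

[θeɲθisbɤs]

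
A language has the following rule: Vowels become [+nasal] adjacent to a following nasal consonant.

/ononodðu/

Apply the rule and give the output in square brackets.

/o/ before nasal /n/ → [õ]
/o/ before nasal /n/ → [õ]

[õnõnodðu]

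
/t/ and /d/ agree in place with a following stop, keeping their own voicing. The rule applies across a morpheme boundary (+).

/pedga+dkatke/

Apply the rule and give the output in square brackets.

/d/ before /g/ (velar) → [g]
/d/ before /k/ (velar) → [g]
/t/ before /k/ (velar) → [k]

[pegga+gkakke]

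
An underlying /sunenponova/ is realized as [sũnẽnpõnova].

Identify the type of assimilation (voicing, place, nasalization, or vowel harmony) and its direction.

/u/→[ũ] /e/→[ẽ] /o/→[õ].
Each target copies a feature from the following segment, so the direction is regressive.

nasalization, regressive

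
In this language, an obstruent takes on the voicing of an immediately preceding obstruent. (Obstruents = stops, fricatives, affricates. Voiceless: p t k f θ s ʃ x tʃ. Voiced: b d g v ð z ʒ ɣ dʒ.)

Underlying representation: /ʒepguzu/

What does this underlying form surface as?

[ʒepkuzu]

/g/ after /p/ (voiceless) → [k]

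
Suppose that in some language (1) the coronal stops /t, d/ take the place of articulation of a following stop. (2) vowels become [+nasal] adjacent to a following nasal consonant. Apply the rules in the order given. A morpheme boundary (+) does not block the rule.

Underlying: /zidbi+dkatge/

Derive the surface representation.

[zibbi+gkakge]

Rule 1: /d/ before /b/ (labial) → [b]
Rule 1: /d/ before /k/ (velar) → [g]
Rule 1: /t/ before /g/ (velar) → [k]
After rule 1: zibbi+gkakge
Rule 2: no segment meets the rule's conditions; no change.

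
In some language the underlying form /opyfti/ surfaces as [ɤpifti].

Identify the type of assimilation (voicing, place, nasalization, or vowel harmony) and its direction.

/o/→[ɤ] /y/→[i].
Vowels agree with the last vowel, so the harmony is regressive.

vowel harmony, regressive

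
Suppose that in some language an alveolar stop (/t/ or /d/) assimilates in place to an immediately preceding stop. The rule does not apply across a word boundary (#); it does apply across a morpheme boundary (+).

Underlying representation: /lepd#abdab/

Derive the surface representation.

/d/ after /p/ (labial) → [b]
/d/ after /b/ (labial) → [b]

[lepb#abbab]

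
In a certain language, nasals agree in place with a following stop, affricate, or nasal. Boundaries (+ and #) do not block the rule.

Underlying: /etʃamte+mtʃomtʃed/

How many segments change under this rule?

/m/ before /t/ (alveolar) → [n]
/m/ before /tʃ/ (palatal) → [ɲ]
/m/ before /tʃ/ (palatal) → [ɲ]
3 segments change.

3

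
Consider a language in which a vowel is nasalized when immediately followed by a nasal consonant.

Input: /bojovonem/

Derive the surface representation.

/o/ before nasal /n/ → [õ]
/e/ before nasal /m/ → [ẽ]

[bojovõnẽm]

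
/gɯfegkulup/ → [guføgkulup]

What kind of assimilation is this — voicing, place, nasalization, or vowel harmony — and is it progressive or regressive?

/ɯ/→[u] /e/→[ø].
Vowels agree with the last vowel, so the harmony is regressive.

vowel harmony, regressive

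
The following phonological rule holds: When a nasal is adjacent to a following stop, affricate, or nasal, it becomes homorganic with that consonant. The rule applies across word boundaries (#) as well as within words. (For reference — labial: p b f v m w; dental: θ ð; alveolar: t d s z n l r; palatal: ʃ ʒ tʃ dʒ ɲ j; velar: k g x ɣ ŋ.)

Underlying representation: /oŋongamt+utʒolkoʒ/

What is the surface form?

[oŋoŋgant+utʒolkoʒ]

/n/ before /g/ (velar) → [ŋ]
/m/ before /t/ (alveolar) → [n]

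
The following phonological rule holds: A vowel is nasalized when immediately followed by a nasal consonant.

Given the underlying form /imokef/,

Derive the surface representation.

/i/ before nasal /m/ → [ĩ]

[ĩmokef]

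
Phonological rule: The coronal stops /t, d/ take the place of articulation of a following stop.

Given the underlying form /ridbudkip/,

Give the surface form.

/d/ before /b/ (labial) → [b]
/d/ before /k/ (velar) → [g]

[ribbugkip]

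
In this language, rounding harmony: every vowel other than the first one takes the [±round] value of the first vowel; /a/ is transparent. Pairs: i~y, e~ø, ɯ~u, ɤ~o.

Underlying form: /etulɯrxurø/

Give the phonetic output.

/u/ harmonizes with /e/ ([-round]) → [ɯ]
/u/ harmonizes with /e/ ([-round]) → [ɯ]
/ø/ harmonizes with /e/ ([-round]) → [e]

[etɯlɯrxɯre]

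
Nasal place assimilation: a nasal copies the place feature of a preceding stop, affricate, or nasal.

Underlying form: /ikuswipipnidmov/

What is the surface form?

/n/ after /p/ (labial) → [m]
/m/ after /d/ (alveolar) → [n]

[ikuswipipmidnov]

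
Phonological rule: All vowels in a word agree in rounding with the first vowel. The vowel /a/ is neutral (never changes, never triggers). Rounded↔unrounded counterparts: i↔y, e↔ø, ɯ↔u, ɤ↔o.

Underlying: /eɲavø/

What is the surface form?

/ø/ harmonizes with /e/ ([-round]) → [e]

[eɲave]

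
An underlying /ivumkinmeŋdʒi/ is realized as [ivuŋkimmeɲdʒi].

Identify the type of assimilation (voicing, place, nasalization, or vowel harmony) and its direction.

/m/→[ŋ] /n/→[m] /ŋ/→[ɲ].
Each target copies a feature from the following segment, so the direction is regressive.

place assimilation, regressive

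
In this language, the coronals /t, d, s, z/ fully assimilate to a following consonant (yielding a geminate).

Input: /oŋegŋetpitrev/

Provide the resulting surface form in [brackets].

/t/ before /p/ → [p] (total assimilation)
/t/ before /r/ → [r] (total assimilation)

[oŋegŋeppirrev]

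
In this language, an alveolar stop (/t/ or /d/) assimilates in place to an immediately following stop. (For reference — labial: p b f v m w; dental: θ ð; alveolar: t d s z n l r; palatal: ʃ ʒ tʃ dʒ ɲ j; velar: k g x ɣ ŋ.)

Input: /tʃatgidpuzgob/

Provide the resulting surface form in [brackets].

[tʃakgibpuzgob]

/t/ before /g/ (velar) → [k]
/d/ before /p/ (labial) → [b]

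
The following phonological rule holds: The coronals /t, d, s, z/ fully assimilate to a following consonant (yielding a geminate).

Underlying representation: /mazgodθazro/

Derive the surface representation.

[maggoθθarro]

/z/ before /g/ → [g] (total assimilation)
/d/ before /θ/ → [θ] (total assimilation)
/z/ before /r/ → [r] (total assimilation)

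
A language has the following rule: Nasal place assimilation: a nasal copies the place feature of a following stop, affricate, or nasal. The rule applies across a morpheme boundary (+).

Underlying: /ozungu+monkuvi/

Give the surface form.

[ozuŋgu+moŋkuvi]

/n/ before /g/ (velar) → [ŋ]
/n/ before /k/ (velar) → [ŋ]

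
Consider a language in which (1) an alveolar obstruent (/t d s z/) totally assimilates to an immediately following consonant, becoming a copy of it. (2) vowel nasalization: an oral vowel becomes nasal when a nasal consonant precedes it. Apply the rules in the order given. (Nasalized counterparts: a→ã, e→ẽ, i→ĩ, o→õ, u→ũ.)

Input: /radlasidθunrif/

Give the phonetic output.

Rule 1: /d/ before /l/ → [l] (total assimilation)
Rule 1: /d/ before /θ/ → [θ] (total assimilation)
After rule 1: rallasiθθunrif
Rule 2: no segment meets the rule's conditions; no change.

[rallasiθθunrif]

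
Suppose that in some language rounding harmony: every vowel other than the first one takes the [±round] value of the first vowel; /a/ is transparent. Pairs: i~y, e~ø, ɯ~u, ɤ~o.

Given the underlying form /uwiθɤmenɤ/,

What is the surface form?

[uwyθomøno]

/i/ harmonizes with /u/ ([+round]) → [y]
/ɤ/ harmonizes with /u/ ([+round]) → [o]
/e/ harmonizes with /u/ ([+round]) → [ø]
/ɤ/ harmonizes with /u/ ([+round]) → [o]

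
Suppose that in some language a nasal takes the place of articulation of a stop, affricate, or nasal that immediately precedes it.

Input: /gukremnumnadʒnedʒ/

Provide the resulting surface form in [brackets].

[gukremmummadʒɲedʒ]

/n/ after /m/ (labial) → [m]
/n/ after /m/ (labial) → [m]
/n/ after /dʒ/ (palatal) → [ɲ]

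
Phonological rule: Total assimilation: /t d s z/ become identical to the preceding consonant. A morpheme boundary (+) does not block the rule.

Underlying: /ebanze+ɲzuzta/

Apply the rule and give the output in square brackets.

/z/ after /n/ → [n] (total assimilation)
/z/ after /ɲ/ → [ɲ] (total assimilation)
/t/ after /z/ → [z] (total assimilation)

[ebanne+ɲɲuzza]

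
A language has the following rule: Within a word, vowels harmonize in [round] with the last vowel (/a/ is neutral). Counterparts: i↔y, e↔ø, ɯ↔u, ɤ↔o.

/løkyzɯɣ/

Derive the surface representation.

[lekizɯɣ]

/ø/ harmonizes with /ɯ/ ([-round]) → [e]
/y/ harmonizes with /ɯ/ ([-round]) → [i]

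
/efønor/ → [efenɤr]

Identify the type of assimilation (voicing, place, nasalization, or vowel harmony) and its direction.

vowel harmony, progressive

/ø/→[e] /o/→[ɤ].
Vowels agree with the first vowel, so the harmony is progressive.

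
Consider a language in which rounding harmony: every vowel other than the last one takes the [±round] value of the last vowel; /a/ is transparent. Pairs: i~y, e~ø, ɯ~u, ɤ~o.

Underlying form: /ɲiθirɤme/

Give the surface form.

[ɲiθirɤme]

no segment meets the rule's conditions; no change.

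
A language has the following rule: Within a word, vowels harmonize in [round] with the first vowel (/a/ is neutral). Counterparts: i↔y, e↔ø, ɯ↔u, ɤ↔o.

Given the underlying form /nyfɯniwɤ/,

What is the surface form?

[nyfunywo]

/ɯ/ harmonizes with /y/ ([+round]) → [u]
/i/ harmonizes with /y/ ([+round]) → [y]
/ɤ/ harmonizes with /y/ ([+round]) → [o]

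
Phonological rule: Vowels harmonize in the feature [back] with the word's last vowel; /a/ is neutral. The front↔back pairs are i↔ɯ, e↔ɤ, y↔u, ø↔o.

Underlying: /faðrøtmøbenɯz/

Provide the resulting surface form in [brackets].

/ø/ harmonizes with /ɯ/ ([+back]) → [o]
/ø/ harmonizes with /ɯ/ ([+back]) → [o]
/e/ harmonizes with /ɯ/ ([+back]) → [ɤ]

[faðrotmobɤnɯz]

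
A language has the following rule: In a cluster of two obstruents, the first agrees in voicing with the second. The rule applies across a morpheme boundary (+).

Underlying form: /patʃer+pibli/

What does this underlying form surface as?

no segment meets the rule's conditions; no change.

[patʃer+pibli]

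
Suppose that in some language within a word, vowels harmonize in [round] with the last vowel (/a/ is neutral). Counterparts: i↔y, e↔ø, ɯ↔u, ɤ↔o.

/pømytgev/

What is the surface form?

/ø/ harmonizes with /e/ ([-round]) → [e]
/y/ harmonizes with /e/ ([-round]) → [i]

[pemitgev]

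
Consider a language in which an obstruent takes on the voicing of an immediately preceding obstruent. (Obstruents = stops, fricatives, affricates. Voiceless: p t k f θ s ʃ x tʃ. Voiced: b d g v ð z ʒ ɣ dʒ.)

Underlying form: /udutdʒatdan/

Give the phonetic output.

/dʒ/ after /t/ (voiceless) → [tʃ]
/d/ after /t/ (voiceless) → [t]

[uduttʃattan]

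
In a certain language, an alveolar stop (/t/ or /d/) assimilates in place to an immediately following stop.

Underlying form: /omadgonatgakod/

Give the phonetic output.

/d/ before /g/ (velar) → [g]
/t/ before /g/ (velar) → [k]

[omaggonakgakod]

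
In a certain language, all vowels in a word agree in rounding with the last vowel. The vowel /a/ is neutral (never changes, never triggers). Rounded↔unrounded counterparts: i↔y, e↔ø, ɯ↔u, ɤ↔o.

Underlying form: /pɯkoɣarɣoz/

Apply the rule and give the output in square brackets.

/ɯ/ harmonizes with /o/ ([+round]) → [u]

[pukoɣarɣoz]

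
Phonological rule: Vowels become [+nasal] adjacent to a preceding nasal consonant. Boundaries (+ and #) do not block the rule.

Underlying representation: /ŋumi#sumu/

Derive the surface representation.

[ŋũmĩ#sumũ]

/u/ after nasal /ŋ/ → [ũ]
/i/ after nasal /m/ → [ĩ]
/u/ after nasal /m/ → [ũ]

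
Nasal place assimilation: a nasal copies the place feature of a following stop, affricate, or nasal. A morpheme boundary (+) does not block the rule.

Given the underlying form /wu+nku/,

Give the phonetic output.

/n/ before /k/ (velar) → [ŋ]

[wu+ŋku]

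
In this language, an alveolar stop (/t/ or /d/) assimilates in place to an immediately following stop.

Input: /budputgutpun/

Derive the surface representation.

[bubpukguppun]

/d/ before /p/ (labial) → [b]
/t/ before /g/ (velar) → [k]
/t/ before /p/ (labial) → [p]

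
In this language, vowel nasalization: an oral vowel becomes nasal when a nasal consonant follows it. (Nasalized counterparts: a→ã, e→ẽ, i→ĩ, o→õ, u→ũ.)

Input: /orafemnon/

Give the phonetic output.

[orafẽmnõn]

/e/ before nasal /m/ → [ẽ]
/o/ before nasal /n/ → [õ]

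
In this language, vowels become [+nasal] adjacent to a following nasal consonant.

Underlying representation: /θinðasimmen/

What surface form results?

[θĩnðasĩmmẽn]

/i/ before nasal /n/ → [ĩ]
/i/ before nasal /m/ → [ĩ]
/e/ before nasal /n/ → [ẽ]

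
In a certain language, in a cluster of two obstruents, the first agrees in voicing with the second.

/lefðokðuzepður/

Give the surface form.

[levðogðuzebður]

/f/ before /ð/ (voiced) → [v]
/k/ before /ð/ (voiced) → [g]
/p/ before /ð/ (voiced) → [b]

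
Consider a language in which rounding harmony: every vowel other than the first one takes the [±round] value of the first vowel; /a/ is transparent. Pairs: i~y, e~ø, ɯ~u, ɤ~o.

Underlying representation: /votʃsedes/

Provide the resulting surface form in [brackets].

/e/ harmonizes with /o/ ([+round]) → [ø]
/e/ harmonizes with /o/ ([+round]) → [ø]

[votʃsødøs]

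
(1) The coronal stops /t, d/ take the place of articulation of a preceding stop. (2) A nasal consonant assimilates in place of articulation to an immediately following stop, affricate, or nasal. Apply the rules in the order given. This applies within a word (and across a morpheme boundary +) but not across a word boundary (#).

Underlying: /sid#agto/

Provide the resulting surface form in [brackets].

[sid#agko]

Rule 1: /t/ after /g/ (velar) → [k]
After rule 1: sid#agko
Rule 2: no segment meets the rule's conditions; no change.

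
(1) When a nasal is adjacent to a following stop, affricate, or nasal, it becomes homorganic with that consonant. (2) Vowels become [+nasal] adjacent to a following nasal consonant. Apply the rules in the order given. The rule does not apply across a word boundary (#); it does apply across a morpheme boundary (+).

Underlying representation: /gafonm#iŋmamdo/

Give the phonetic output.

[gafõmm#ĩmmãndo]

Rule 1: /n/ before /m/ (labial) → [m]
Rule 1: /ŋ/ before /m/ (labial) → [m]
Rule 1: /m/ before /d/ (alveolar) → [n]
After rule 1: gafomm#immando
Rule 2: /o/ before nasal /m/ → [õ]
Rule 2: /i/ before nasal /m/ → [ĩ]
Rule 2: /a/ before nasal /n/ → [ã]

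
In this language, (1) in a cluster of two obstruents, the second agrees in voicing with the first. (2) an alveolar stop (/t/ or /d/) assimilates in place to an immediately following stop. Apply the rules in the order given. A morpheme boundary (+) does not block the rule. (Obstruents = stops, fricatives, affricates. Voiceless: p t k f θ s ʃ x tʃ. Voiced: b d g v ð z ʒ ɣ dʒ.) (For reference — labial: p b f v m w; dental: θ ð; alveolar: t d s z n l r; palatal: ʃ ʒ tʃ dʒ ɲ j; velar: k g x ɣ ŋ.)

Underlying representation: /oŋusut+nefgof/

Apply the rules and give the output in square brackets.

[oŋusut+nefkof]

Rule 1: /g/ after /f/ (voiceless) → [k]
After rule 1: oŋusut+nefkof
Rule 2: no segment meets the rule's conditions; no change.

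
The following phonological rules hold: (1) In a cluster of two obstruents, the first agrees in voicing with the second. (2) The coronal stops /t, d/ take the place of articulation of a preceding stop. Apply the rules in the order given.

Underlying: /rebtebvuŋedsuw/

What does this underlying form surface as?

Rule 1: /b/ before /t/ (voiceless) → [p]
Rule 1: /d/ before /s/ (voiceless) → [t]
After rule 1: reptebvuŋetsuw
Rule 2: /t/ after /p/ (labial) → [p]

[reppebvuŋetsuw]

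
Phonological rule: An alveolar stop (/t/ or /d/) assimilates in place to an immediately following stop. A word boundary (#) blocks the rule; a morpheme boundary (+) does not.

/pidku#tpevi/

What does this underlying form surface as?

[pigku#ppevi]

/d/ before /k/ (velar) → [g]
/t/ before /p/ (labial) → [p]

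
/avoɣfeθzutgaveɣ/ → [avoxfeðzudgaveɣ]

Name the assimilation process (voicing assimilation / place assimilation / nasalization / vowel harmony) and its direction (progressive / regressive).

/ɣ/→[x] /θ/→[ð] /t/→[d].
Each target copies a feature from the following segment, so the direction is regressive.

voicing assimilation, regressive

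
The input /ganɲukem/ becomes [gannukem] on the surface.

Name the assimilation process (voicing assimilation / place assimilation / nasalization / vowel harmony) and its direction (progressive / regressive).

/ɲ/→[n].
Each target copies a feature from the preceding segment, so the direction is progressive.

place assimilation, progressive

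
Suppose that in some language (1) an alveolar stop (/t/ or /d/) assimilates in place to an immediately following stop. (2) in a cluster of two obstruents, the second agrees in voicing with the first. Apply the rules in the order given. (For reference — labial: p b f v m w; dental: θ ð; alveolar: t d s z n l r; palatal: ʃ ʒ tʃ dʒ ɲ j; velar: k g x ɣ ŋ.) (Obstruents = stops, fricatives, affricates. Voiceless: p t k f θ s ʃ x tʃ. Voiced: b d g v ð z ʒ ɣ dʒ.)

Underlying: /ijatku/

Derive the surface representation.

Rule 1: /t/ before /k/ (velar) → [k]
After rule 1: ijakku
Rule 2: no segment meets the rule's conditions; no change.

[ijakku]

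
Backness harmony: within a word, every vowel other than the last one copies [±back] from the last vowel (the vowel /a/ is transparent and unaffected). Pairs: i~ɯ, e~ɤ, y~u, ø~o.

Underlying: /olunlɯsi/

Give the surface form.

/o/ harmonizes with /i/ ([-back]) → [ø]
/u/ harmonizes with /i/ ([-back]) → [y]
/ɯ/ harmonizes with /i/ ([-back]) → [i]

[ølynlisi]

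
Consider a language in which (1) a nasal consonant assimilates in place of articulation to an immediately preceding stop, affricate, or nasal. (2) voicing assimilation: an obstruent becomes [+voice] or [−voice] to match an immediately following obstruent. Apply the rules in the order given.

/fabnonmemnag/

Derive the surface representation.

[fabmonnemmag]

Rule 1: /n/ after /b/ (labial) → [m]
Rule 1: /m/ after /n/ (alveolar) → [n]
Rule 1: /n/ after /m/ (labial) → [m]
After rule 1: fabmonnemmag
Rule 2: no segment meets the rule's conditions; no change.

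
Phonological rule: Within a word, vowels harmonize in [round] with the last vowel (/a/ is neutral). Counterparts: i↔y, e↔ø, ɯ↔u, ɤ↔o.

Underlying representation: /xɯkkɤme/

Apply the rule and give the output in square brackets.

no segment meets the rule's conditions; no change.

[xɯkkɤme]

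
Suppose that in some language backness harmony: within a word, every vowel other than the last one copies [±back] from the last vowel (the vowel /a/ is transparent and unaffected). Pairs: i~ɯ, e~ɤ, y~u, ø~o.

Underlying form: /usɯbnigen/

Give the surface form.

[ysibnigen]

/u/ harmonizes with /e/ ([-back]) → [y]
/ɯ/ harmonizes with /e/ ([-back]) → [i]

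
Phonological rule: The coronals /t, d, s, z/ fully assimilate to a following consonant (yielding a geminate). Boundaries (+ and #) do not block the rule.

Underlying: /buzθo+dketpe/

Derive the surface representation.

[buθθo+kkeppe]

/z/ before /θ/ → [θ] (total assimilation)
/d/ before /k/ → [k] (total assimilation)
/t/ before /p/ → [p] (total assimilation)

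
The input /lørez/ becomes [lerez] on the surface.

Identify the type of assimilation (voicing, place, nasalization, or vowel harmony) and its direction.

vowel harmony, regressive

/ø/→[e].
Vowels agree with the last vowel, so the harmony is regressive.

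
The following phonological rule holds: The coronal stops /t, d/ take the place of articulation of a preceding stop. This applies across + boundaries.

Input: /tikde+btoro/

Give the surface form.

/d/ after /k/ (velar) → [g]
/t/ after /b/ (labial) → [p]

[tikge+bporo]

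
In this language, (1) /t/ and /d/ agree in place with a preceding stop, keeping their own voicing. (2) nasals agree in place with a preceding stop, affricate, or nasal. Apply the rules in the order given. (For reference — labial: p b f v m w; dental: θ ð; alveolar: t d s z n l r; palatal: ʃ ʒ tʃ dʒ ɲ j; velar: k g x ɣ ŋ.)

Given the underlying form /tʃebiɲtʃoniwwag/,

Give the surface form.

Rule 1: no segment meets the rule's conditions; no change.
After rule 1: tʃebiɲtʃoniwwag
Rule 2: no segment meets the rule's conditions; no change.

[tʃebiɲtʃoniwwag]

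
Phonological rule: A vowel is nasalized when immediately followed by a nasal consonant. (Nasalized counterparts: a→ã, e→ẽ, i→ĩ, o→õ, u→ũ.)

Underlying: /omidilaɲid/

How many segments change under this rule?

/o/ before nasal /m/ → [õ]
/a/ before nasal /ɲ/ → [ã]
2 segments change.

2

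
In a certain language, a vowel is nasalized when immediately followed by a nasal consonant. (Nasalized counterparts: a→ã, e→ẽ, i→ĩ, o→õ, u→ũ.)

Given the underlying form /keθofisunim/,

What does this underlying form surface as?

[keθofisũnĩm]

/u/ before nasal /n/ → [ũ]
/i/ before nasal /m/ → [ĩ]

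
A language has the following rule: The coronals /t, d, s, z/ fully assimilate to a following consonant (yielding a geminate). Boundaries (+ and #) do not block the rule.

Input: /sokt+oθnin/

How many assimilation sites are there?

0

No segment meets the rule's conditions.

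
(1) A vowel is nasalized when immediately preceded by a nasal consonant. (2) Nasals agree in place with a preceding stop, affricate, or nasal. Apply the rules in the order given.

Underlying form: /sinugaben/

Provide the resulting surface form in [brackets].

[sinũgaben]

Rule 1: /u/ after nasal /n/ → [ũ]
After rule 1: sinũgaben
Rule 2: no segment meets the rule's conditions; no change.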